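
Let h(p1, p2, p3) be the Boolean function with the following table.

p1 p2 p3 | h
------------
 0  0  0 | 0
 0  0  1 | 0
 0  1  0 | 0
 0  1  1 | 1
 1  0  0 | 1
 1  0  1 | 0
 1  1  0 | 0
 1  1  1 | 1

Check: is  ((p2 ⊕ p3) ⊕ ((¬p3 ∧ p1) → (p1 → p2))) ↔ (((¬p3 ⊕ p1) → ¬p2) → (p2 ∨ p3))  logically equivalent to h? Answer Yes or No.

Yes

Check the formula against h row by row:
  p1=0, p2=0, p3=0: formula gives 0, h = 0 ✓
  p1=0, p2=0, p3=1: formula gives 0, h = 0 ✓
  p1=0, p2=1, p3=0: formula gives 0, h = 0 ✓
  p1=0, p2=1, p3=1: formula gives 1, h = 1 ✓
  p1=1, p2=0, p3=0: formula gives 1, h = 1 ✓
  …and likewise for the remaining 3 rows.
All 8 rows match — the expression computes h exactly.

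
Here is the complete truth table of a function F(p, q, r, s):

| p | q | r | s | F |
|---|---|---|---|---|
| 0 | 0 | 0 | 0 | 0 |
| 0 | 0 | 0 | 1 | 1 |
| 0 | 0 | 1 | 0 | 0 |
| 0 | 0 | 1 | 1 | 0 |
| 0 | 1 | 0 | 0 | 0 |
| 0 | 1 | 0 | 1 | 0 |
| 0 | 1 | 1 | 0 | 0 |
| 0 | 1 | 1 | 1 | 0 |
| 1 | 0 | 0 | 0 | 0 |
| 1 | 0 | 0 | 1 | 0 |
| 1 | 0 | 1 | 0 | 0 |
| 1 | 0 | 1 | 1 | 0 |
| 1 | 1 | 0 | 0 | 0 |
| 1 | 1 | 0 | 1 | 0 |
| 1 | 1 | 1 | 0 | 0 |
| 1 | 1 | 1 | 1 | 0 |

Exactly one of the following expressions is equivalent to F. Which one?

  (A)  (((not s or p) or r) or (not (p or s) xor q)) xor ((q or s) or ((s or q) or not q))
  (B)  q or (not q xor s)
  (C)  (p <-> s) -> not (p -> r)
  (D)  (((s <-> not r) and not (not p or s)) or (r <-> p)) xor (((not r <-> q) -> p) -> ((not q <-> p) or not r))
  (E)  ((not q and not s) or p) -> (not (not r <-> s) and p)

(B): at (0,0,0,0) it gives 1, but F = 0 — eliminated.
(C): at (0,0,1,1) it gives 1, but F = 0 — eliminated.
(D): at (0,0,0,1) it gives 0, but F = 1 — eliminated.
(E): at (0,0,1,1) it gives 1, but F = 0 — eliminated.
(A) is the remaining candidate, and it agrees with F on all 16 inputs.

A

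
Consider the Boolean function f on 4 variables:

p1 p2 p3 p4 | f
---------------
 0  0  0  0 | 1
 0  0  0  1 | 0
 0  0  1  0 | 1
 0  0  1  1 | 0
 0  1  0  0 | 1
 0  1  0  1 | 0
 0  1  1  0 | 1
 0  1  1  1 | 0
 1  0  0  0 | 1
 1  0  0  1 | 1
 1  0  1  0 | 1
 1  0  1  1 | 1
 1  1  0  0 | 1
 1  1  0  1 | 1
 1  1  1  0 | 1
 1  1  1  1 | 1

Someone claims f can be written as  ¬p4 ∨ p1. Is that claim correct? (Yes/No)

Evaluate ¬p4 ∨ p1 on each row and compare to f:
  p1=0, p2=0, p3=0, p4=0: formula gives 1, f = 1 ✓
  p1=0, p2=0, p3=0, p4=1: formula gives 0, f = 0 ✓
  p1=0, p2=0, p3=1, p4=0: formula gives 1, f = 1 ✓
  p1=0, p2=0, p3=1, p4=1: formula gives 0, f = 0 ✓
  …and likewise for the remaining 12 rows.
No disagreement on any input; they are logically equivalent.

Yes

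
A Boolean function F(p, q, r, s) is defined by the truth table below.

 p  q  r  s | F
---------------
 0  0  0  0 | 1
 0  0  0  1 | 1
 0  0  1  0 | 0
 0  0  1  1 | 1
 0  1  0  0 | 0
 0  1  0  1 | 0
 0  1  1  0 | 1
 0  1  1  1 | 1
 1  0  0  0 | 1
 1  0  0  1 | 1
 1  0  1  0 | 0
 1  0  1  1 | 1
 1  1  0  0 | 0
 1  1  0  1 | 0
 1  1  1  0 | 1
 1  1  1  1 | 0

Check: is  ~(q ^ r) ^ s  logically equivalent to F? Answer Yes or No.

Evaluate ~(q ^ r) ^ s on each row and compare to F:
  p=0, q=0, r=0, s=0: formula gives 1, F = 1 ✓
  p=0, q=0, r=0, s=1: formula gives 0, but F = 1 ✗
Row (0,0,0,1) is a counterexample, so the formula is not equivalent to F.

No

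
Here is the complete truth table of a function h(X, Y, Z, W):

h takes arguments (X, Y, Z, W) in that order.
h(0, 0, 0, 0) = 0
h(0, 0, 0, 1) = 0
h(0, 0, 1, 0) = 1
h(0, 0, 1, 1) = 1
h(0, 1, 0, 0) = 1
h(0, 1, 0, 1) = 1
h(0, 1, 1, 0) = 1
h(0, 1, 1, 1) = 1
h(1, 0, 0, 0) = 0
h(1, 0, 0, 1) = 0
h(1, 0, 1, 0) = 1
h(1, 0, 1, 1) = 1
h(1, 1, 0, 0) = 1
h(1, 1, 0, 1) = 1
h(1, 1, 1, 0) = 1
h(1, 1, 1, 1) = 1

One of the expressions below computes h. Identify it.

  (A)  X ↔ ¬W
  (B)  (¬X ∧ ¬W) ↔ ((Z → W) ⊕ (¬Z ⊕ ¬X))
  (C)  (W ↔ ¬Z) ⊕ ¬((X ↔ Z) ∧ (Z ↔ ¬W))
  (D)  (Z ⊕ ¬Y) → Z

D

(A): at (0,0,0,1) it gives 1, but h = 0 — eliminated.
(B): at (0,0,0,0) it gives 1, but h = 0 — eliminated.
(C): at (0,0,0,0) it gives 1, but h = 0 — eliminated.
Only (D) survives; checking it on all 16 rows confirms it matches h.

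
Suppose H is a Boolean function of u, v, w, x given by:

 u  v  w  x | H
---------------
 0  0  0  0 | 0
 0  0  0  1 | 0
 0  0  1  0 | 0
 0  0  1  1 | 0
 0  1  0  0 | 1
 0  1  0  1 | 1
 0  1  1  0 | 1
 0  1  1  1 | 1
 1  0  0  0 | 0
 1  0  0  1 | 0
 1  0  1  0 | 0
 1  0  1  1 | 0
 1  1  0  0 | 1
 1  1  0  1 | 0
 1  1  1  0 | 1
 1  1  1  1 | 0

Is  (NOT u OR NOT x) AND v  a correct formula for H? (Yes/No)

Evaluate (NOT u OR NOT x) AND v on each row and compare to H:
  u=0, v=0, w=0, x=0: formula gives 0, H = 0 ✓
  u=0, v=0, w=0, x=1: formula gives 0, H = 0 ✓
  u=0, v=0, w=1, x=0: formula gives 0, H = 0 ✓
  u=0, v=0, w=1, x=1: formula gives 0, H = 0 ✓
  …and likewise for the remaining 12 rows.
All 16 rows match — the expression computes H exactly.

Yes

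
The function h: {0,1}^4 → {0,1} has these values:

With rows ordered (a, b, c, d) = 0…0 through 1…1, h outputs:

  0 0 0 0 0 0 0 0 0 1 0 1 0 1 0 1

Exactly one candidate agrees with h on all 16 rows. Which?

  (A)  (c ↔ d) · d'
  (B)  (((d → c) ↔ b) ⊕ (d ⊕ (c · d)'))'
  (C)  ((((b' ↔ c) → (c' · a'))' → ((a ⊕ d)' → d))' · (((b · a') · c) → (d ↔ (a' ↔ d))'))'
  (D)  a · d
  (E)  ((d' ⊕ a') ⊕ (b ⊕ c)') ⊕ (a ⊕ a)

D

(A): at (0,0,0,0) it gives 1, but h = 0 — eliminated.
(B): at (0,1,0,0) it gives 1, but h = 0 — eliminated.
(C): at (0,0,0,0) it gives 1, but h = 0 — eliminated.
(E): at (0,0,0,0) it gives 1, but h = 0 — eliminated.
Only (D) survives; checking it on all 16 rows confirms it matches h.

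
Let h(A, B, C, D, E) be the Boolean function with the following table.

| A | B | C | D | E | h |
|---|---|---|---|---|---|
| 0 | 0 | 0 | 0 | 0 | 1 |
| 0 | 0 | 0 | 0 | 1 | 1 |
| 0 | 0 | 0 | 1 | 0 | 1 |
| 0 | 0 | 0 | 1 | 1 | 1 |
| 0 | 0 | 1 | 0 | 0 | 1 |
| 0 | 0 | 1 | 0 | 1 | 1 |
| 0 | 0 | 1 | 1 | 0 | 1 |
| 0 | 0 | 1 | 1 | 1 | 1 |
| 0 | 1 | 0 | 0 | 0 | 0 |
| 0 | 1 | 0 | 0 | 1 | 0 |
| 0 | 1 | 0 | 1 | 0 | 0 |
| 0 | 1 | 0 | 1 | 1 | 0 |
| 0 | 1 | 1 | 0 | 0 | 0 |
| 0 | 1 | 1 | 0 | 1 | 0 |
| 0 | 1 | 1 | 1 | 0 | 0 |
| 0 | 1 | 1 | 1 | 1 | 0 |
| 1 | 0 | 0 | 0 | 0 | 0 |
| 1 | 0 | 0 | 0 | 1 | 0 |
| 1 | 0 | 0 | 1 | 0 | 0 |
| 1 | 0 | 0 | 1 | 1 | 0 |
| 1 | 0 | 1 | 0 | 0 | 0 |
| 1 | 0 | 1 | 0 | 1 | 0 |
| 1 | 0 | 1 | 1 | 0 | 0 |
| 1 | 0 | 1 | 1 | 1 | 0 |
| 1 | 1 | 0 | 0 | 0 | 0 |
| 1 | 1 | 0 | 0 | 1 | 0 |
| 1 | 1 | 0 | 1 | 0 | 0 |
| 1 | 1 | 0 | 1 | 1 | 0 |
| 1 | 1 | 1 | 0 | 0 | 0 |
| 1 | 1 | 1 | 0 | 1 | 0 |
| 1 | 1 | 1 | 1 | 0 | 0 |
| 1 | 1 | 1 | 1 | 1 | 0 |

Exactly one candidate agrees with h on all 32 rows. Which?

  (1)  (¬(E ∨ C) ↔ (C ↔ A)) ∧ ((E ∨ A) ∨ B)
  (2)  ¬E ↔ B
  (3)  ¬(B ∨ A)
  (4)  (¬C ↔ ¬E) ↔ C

(1) fails at (0,0,0,0,0): the formula yields 0, h is 1.
(2) fails at (0,0,0,0,0): the formula yields 0, h is 1.
(4) fails at (0,0,0,0,0): the formula yields 0, h is 1.
That leaves (3). Evaluating it on every row reproduces the table of h exactly.

3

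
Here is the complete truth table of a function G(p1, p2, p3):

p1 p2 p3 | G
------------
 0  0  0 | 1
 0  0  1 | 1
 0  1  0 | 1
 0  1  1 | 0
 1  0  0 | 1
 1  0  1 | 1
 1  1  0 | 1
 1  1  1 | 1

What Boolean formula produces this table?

G(p1, p2, p3) = ¬((¬p1 ∧ p2) ∧ p3)

Only row (0,1,1) gives 0. So G is 1 everywhere except there — the complement of the minterm ¬p1·p2·p3.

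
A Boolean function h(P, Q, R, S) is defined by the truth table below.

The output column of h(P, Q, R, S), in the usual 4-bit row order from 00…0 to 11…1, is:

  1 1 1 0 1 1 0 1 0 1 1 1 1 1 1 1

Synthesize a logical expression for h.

h is 0 on only 3 rows — (0,0,1,1), (0,1,1,0), (1,0,0,0). Writing each as a minterm (¬P·¬Q·R·S, ¬P·Q·R·¬S, P·¬Q·¬R·¬S) and OR-ing them characterizes exactly where h=0, so h is the negation of that disjunction.

h(P, Q, R, S) = (((((P' · Q') · R) · S) + (((P' · Q) · R) · S')) + (((P · Q') · R') · S'))'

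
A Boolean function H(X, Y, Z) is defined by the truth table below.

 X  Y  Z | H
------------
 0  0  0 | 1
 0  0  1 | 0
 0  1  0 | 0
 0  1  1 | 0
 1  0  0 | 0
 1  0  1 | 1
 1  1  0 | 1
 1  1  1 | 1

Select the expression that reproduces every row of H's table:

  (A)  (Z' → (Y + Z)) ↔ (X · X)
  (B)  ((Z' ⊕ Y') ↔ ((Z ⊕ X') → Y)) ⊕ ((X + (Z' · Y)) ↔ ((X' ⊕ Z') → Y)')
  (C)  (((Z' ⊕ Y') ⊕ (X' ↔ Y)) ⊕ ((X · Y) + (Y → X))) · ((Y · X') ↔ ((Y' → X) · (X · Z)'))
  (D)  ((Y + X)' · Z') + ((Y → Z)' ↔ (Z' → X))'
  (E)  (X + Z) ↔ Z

(B): at (0,0,0) it gives 0, but H = 1 — eliminated.
(C): at (0,1,1) it gives 1, but H = 0 — eliminated.
(D): at (0,0,1) it gives 1, but H = 0 — eliminated.
(E): at (0,0,1) it gives 1, but H = 0 — eliminated.
(A) is the remaining candidate, and it agrees with H on all 8 inputs.

A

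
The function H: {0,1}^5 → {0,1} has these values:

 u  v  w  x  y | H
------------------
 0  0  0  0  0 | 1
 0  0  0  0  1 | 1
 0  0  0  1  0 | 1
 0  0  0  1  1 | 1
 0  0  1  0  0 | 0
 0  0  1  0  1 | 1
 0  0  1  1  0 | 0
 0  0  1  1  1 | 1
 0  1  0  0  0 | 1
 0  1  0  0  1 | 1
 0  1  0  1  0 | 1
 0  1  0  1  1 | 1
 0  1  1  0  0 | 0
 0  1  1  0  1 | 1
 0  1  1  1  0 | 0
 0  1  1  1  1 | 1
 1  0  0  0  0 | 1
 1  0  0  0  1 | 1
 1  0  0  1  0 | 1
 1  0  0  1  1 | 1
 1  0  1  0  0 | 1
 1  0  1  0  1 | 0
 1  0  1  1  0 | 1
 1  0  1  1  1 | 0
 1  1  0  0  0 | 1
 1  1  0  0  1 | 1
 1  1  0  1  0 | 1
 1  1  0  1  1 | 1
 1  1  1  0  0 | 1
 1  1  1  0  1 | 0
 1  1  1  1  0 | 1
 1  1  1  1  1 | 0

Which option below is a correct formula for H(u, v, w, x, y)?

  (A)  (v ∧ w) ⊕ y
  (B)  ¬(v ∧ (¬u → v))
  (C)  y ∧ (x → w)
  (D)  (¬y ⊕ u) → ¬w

(A) disagrees with H on (0,0,0,0,0) (formula → 0, table → 1); rule it out.
(B) disagrees with H on (0,0,1,0,0) (formula → 1, table → 0); rule it out.
(C) disagrees with H on (0,0,0,0,0) (formula → 0, table → 1); rule it out.
That leaves (D). Evaluating it on every row reproduces the table of H exactly.

D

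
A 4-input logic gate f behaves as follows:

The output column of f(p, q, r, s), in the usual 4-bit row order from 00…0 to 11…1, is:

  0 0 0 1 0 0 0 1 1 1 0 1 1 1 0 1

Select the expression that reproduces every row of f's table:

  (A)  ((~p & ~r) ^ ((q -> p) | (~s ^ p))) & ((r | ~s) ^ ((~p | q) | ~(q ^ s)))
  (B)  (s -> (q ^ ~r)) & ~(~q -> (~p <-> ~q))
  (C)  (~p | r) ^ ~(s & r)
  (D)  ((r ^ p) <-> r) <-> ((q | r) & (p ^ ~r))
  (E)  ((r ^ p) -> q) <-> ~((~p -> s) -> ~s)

(A): at (0,0,1,1) it gives 0, but f = 1 — eliminated.
(B): at (0,0,1,1) it gives 0, but f = 1 — eliminated.
(D): at (0,0,1,1) it gives 0, but f = 1 — eliminated.
(E): at (0,0,0,1) it gives 1, but f = 0 — eliminated.
Only (C) survives; checking it on all 16 rows confirms it matches f.

C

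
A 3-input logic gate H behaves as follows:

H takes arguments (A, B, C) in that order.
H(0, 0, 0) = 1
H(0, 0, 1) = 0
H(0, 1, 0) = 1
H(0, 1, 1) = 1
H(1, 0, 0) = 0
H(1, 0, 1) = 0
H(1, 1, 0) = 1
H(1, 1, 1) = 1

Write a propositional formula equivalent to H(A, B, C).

There are just 3 zero rows: (0,0,1), (1,0,0), (1,0,1). Their minterms are ¬A·¬B·C, A·¬B·¬C, A·¬B·C; the OR of those covers precisely the 0-outputs, and negating it yields H.

H(A, B, C) = NOT ((((NOT A AND NOT B) AND C) OR ((A AND NOT B) AND NOT C)) OR ((A AND NOT B) AND C))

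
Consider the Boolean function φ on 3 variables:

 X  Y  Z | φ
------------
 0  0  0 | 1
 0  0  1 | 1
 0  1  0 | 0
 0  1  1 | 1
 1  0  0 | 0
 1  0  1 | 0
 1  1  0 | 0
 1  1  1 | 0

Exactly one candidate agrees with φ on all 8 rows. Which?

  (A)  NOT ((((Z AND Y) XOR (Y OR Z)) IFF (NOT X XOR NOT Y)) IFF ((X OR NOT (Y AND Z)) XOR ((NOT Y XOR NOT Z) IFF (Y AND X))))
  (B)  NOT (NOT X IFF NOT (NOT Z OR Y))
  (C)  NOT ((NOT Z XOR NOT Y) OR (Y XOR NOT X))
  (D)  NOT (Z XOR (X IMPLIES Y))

A

(B) disagrees with φ on (0,0,1) (formula → 0, table → 1); rule it out.
(C) disagrees with φ on (0,0,0) (formula → 0, table → 1); rule it out.
(D) disagrees with φ on (0,0,0) (formula → 0, table → 1); rule it out.
(A) is the remaining candidate, and it agrees with φ on all 8 inputs.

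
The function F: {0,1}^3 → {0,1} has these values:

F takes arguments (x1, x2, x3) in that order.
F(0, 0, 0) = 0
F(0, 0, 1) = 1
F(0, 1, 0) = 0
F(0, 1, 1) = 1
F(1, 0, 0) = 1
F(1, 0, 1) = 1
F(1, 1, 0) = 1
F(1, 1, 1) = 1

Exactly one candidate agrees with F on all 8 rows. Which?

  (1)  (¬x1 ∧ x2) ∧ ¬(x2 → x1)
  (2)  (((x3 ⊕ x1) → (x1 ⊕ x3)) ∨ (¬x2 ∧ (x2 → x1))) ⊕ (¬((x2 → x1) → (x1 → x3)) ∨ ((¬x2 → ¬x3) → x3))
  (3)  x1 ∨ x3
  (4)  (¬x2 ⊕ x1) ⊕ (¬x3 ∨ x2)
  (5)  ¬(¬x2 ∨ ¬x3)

3

(1): at (0,0,1) it gives 0, but F = 1 — eliminated.
(2): at (0,0,0) it gives 1, but F = 0 — eliminated.
(4): at (0,1,0) it gives 1, but F = 0 — eliminated.
(5): at (0,0,1) it gives 0, but F = 1 — eliminated.
Only (3) survives; checking it on all 8 rows confirms it matches F.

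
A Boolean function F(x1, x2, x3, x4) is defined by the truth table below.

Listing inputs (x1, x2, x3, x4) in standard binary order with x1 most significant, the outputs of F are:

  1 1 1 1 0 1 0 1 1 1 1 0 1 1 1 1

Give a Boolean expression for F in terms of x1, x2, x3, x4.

F(x1, x2, x3, x4) = ~(((((~x1 & x2) & ~x3) & ~x4) | (((~x1 & x2) & x3) & ~x4)) | (((x1 & ~x2) & x3) & x4))

There are just 3 zero rows: (0,1,0,0), (0,1,1,0), (1,0,1,1). Their minterms are ¬x1·x2·¬x3·¬x4, ¬x1·x2·x3·¬x4, x1·¬x2·x3·x4; the OR of those covers precisely the 0-outputs, and negating it yields F.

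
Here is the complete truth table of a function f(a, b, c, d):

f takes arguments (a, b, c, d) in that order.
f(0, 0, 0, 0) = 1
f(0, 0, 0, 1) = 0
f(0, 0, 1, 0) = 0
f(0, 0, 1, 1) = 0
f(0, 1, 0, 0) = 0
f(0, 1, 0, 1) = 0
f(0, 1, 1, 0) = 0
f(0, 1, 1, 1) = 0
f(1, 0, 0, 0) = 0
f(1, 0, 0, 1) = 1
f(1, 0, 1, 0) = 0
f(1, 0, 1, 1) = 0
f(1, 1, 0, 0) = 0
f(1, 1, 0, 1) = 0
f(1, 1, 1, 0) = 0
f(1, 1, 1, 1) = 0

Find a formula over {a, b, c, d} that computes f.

The 1-rows are (0,0,0,0), (1,0,0,1). Each contributes one minterm — ¬a·¬b·¬c·¬d; a·¬b·¬c·d — and their disjunction is a sum-of-products form of f.

f(a, b, c, d) = (((¬a ∧ ¬b) ∧ ¬c) ∧ ¬d) ∨ (((a ∧ ¬b) ∧ ¬c) ∧ d)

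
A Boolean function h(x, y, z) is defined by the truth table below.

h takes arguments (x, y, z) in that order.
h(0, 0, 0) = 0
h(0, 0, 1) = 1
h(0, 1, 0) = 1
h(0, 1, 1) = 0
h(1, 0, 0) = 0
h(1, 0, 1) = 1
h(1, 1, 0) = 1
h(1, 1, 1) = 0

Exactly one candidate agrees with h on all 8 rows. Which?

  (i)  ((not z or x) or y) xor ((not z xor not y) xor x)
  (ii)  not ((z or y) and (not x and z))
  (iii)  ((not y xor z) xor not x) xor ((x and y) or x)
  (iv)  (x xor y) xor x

(i): at (0,0,0) it gives 1, but h = 0 — eliminated.
(ii): at (0,0,0) it gives 1, but h = 0 — eliminated.
(iv): at (0,0,1) it gives 0, but h = 1 — eliminated.
Only (iii) survives; checking it on all 8 rows confirms it matches h.

iii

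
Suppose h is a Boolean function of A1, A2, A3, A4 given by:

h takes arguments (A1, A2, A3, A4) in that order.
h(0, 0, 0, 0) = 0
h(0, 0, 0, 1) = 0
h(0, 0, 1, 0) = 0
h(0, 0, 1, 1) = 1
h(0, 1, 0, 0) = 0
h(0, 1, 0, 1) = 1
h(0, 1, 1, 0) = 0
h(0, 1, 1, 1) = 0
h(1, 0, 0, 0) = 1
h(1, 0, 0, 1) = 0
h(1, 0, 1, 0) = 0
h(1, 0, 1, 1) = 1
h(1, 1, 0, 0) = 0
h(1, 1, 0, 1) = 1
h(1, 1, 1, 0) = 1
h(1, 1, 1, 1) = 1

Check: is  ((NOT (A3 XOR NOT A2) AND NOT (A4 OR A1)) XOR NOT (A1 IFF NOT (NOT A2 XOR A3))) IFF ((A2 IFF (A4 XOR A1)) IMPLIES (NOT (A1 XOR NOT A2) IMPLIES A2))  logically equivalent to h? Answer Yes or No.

Test each input against both h and the formula:
  A1=0, A2=0, A3=0, A4=0: formula gives 0, h = 0 ✓
  A1=0, A2=0, A3=0, A4=1: formula gives 0, h = 0 ✓
  A1=0, A2=0, A3=1, A4=0: formula gives 0, h = 0 ✓
  A1=0, A2=0, A3=1, A4=1: formula gives 1, h = 1 ✓
  …
  A1=1, A2=1, A3=0, A4=1: formula gives 0, but h = 1 ✗
Row (1,1,0,1) is a counterexample, so the formula is not equivalent to h.

No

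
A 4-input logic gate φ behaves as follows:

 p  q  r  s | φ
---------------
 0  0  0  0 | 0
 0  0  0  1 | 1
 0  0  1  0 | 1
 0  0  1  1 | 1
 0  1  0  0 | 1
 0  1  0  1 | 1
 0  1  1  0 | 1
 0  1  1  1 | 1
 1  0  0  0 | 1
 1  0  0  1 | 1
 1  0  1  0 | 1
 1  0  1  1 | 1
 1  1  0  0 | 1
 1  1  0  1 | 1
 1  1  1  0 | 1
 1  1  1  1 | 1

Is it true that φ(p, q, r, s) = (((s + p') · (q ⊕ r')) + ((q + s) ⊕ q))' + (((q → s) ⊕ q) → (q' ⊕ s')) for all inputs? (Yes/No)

Yes

Evaluate (((s + p') · (q ⊕ r')) + ((q + s) ⊕ q))' + (((q → s) ⊕ q) → (q' ⊕ s')) on each row and compare to φ:
  p=0, q=0, r=0, s=0: formula gives 0, φ = 0 ✓
  p=0, q=0, r=0, s=1: formula gives 1, φ = 1 ✓
  p=0, q=0, r=1, s=0: formula gives 1, φ = 1 ✓
  p=0, q=0, r=1, s=1: formula gives 1, φ = 1 ✓
  … (the remaining 12 rows also agree.)
All 16 rows match — the expression computes φ exactly.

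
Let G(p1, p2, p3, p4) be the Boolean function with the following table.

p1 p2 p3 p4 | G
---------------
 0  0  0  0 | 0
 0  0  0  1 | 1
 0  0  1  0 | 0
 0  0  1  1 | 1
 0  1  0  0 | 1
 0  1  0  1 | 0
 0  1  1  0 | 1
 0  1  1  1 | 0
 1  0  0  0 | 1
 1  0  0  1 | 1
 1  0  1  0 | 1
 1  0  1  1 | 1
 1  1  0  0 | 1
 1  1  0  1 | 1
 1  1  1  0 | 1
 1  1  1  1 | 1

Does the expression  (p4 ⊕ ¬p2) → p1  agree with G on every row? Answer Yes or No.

Yes

Check the formula against G row by row:
  p1=0, p2=0, p3=0, p4=0: formula gives 0, G = 0 ✓
  p1=0, p2=0, p3=0, p4=1: formula gives 1, G = 1 ✓
  p1=0, p2=0, p3=1, p4=0: formula gives 0, G = 0 ✓
  p1=0, p2=0, p3=1, p4=1: formula gives 1, G = 1 ✓
  …and likewise for the remaining 12 rows.
Every row agrees, so the formula is equivalent.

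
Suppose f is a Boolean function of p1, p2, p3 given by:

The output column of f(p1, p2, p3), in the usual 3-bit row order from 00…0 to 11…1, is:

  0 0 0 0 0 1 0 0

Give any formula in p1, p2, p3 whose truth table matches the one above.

f(p1, p2, p3) = (p1 AND NOT p2) AND p3

Only row (1,0,1) gives 1. That row's minterm p1·¬p2·p3 is f directly.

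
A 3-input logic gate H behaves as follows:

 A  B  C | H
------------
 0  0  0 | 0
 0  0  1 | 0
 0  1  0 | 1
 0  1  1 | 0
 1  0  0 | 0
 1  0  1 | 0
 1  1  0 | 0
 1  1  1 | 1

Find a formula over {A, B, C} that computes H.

H(A, B, C) = ((A' · B) · C') + ((A · B) · C)

Collect the rows where H=1 — (0,1,0), (1,1,1) — and write one minterm per row: ¬A·B·¬C, A·B·C. Their union (logical OR) reproduces the table exactly.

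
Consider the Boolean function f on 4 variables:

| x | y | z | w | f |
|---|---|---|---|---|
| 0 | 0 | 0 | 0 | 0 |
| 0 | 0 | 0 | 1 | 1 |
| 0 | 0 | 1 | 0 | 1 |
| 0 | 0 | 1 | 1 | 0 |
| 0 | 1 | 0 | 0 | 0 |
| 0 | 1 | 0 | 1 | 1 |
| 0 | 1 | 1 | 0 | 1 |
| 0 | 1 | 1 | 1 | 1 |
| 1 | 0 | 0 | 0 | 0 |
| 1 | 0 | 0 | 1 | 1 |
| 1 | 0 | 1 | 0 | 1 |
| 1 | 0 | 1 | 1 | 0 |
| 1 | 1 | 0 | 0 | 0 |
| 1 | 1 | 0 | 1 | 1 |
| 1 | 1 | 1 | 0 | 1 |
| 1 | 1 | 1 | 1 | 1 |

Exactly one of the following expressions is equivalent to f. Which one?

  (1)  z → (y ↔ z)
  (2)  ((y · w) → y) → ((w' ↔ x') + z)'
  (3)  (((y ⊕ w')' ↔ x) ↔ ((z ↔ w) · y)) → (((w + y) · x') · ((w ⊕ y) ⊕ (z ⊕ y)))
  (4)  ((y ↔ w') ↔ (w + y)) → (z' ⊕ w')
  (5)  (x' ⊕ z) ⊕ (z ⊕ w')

(1): at (0,0,0,0) it gives 1, but f = 0 — eliminated.
(2): at (0,0,1,0) it gives 0, but f = 1 — eliminated.
(3): at (0,0,0,0) it gives 1, but f = 0 — eliminated.
(5): at (0,0,1,0) it gives 0, but f = 1 — eliminated.
That leaves (4). Evaluating it on every row reproduces the table of f exactly.

4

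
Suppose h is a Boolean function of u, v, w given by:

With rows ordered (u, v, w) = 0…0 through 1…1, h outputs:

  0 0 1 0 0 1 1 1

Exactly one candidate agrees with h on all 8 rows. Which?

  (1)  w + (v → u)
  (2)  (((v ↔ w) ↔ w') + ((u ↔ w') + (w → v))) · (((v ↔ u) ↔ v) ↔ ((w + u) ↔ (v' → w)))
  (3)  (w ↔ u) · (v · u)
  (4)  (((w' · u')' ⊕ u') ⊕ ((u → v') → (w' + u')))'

2

(1): at (0,0,0) it gives 1, but h = 0 — eliminated.
(3): at (0,1,0) it gives 0, but h = 1 — eliminated.
(4): at (0,0,0) it gives 1, but h = 0 — eliminated.
(2) is the remaining candidate, and it agrees with h on all 8 inputs.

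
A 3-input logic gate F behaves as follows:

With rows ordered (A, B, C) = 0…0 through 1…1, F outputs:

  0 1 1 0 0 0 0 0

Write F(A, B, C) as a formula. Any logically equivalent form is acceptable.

The 1-rows are (0,0,1), (0,1,0). Each contributes one minterm — ¬A·¬B·C; ¬A·B·¬C — and their disjunction is a sum-of-products form of F.

F(A, B, C) = ((NOT A AND NOT B) AND C) OR ((NOT A AND B) AND NOT C)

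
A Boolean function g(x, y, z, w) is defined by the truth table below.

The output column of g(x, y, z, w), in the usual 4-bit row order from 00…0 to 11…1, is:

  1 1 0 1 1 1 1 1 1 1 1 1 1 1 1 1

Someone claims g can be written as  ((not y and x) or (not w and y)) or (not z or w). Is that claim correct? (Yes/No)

Check the formula against g row by row:
  x=0, y=0, z=0, w=0: formula gives 1, g = 1 ✓
  x=0, y=0, z=0, w=1: formula gives 1, g = 1 ✓
  x=0, y=0, z=1, w=0: formula gives 0, g = 0 ✓
  x=0, y=0, z=1, w=1: formula gives 1, g = 1 ✓
  …and likewise for the remaining 12 rows.
Every row agrees, so the formula is equivalent.

Yes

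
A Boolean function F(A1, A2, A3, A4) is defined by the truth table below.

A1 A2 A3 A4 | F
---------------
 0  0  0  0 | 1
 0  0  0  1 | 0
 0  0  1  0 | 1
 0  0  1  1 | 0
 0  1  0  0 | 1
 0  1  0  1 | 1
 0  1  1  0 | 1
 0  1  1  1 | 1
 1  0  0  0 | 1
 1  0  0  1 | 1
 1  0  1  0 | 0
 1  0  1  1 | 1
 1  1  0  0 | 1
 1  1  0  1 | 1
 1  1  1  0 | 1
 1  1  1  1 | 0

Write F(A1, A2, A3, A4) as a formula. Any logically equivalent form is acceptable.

F(A1, A2, A3, A4) = ((((((A1' · A2') · A3') · A4) + (((A1' · A2') · A3) · A4)) + (((A1 · A2') · A3) · A4')) + (((A1 · A2) · A3) · A4))'

The 0-rows are (0,0,0,1), (0,0,1,1), (1,0,1,0), (1,1,1,1). Take each as a conjunction (¬A1·¬A2·¬A3·A4, ¬A1·¬A2·A3·A4, A1·¬A2·A3·¬A4, A1·A2·A3·A4), form their disjunction, and complement — that gives a formula that is 1 everywhere F is.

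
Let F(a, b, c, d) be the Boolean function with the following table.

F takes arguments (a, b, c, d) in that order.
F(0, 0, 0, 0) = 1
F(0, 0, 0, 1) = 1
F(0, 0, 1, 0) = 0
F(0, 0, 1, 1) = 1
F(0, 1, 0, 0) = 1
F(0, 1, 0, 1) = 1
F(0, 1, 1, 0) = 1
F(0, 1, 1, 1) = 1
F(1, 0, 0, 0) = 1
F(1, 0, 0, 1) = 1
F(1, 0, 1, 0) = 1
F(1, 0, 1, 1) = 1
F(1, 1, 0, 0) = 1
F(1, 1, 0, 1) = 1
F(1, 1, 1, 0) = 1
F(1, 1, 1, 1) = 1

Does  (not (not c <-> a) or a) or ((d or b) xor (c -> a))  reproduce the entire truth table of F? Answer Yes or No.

Yes

Check the formula against F row by row:
  a=0, b=0, c=0, d=0: formula gives 1, F = 1 ✓
  a=0, b=0, c=0, d=1: formula gives 1, F = 1 ✓
  a=0, b=0, c=1, d=0: formula gives 0, F = 0 ✓
  a=0, b=0, c=1, d=1: formula gives 1, F = 1 ✓
  …and likewise for the remaining 12 rows.
No disagreement on any input; they are logically equivalent.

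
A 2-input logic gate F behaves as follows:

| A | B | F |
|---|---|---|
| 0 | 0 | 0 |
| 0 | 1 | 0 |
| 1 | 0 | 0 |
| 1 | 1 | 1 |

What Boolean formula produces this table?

F(A, B) = A ∧ B

The output is 1 only when every input is 1 — the AND of all inputs.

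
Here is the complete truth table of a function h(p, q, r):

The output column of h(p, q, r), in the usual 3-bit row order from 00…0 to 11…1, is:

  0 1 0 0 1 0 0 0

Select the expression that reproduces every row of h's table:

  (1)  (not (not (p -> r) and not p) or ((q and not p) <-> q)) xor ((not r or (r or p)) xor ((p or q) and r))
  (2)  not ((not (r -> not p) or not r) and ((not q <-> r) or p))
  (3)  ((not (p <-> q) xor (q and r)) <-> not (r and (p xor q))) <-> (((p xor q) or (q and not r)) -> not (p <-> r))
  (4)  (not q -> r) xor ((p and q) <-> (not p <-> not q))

(1) fails at (0,0,1): the formula yields 0, h is 1.
(2) fails at (0,0,0): the formula yields 1, h is 0.
(3) fails at (0,0,1): the formula yields 0, h is 1.
Only (4) survives; checking it on all 8 rows confirms it matches h.

4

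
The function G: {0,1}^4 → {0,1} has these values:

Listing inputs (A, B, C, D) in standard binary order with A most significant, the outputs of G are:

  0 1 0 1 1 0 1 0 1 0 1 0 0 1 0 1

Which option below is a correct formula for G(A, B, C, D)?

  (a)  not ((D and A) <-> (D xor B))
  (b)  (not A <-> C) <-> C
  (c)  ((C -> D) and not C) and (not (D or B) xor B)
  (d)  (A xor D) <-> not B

d

(a) disagrees with G on (1,0,0,0) (formula → 0, table → 1); rule it out.
(b) disagrees with G on (0,0,0,0) (formula → 1, table → 0); rule it out.
(c) disagrees with G on (0,0,0,0) (formula → 1, table → 0); rule it out.
Only (d) survives; checking it on all 16 rows confirms it matches G.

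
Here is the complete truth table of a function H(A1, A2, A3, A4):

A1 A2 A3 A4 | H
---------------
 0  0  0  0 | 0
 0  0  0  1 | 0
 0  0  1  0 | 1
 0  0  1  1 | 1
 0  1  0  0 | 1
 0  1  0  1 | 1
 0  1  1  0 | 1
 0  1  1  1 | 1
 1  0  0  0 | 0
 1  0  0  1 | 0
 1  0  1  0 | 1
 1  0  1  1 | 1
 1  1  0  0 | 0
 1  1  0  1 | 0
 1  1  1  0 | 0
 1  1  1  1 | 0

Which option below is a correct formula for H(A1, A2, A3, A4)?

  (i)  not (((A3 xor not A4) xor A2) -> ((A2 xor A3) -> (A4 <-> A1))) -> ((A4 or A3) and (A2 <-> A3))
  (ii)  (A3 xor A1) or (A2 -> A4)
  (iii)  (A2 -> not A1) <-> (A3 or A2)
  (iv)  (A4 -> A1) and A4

(i): at (0,0,0,0) it gives 1, but H = 0 — eliminated.
(ii): at (0,0,0,0) it gives 1, but H = 0 — eliminated.
(iv): at (0,0,1,0) it gives 0, but H = 1 — eliminated.
Only (iii) survives; checking it on all 16 rows confirms it matches H.

iii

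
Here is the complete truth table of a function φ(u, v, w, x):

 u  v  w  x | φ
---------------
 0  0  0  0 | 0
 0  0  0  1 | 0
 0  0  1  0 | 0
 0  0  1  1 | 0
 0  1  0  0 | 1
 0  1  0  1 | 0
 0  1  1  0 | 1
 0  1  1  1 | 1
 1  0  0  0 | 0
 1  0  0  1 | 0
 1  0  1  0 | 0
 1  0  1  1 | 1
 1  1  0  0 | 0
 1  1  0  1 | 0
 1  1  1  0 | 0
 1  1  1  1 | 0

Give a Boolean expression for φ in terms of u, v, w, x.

φ(u, v, w, x) = (((((not u and v) and not w) and not x) or (((not u and v) and w) and not x)) or (((not u and v) and w) and x)) or (((u and not v) and w) and x)

The 1-rows are (0,1,0,0), (0,1,1,0), (0,1,1,1), (1,0,1,1). Each contributes one minterm — ¬u·v·¬w·¬x; ¬u·v·w·¬x; ¬u·v·w·x; u·¬v·w·x — and their disjunction is a sum-of-products form of φ.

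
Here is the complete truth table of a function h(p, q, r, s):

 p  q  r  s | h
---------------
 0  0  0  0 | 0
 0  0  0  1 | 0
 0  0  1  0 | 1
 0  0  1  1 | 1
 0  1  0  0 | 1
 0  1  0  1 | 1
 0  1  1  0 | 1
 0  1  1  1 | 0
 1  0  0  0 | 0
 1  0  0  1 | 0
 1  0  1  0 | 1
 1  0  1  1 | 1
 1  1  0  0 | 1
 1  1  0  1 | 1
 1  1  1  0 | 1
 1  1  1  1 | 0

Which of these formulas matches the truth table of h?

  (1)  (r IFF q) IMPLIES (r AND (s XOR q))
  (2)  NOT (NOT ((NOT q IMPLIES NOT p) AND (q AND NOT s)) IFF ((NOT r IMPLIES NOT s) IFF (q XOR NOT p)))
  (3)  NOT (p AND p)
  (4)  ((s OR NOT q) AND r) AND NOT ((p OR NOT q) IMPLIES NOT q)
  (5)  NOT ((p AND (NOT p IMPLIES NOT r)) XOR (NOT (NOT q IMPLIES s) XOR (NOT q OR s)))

(2) disagrees with h on (0,0,0,1) (formula → 1, table → 0); rule it out.
(3) disagrees with h on (0,0,0,0) (formula → 1, table → 0); rule it out.
(4) disagrees with h on (0,0,1,0) (formula → 0, table → 1); rule it out.
(5) disagrees with h on (0,0,0,0) (formula → 1, table → 0); rule it out.
(1) is the remaining candidate, and it agrees with h on all 16 inputs.

1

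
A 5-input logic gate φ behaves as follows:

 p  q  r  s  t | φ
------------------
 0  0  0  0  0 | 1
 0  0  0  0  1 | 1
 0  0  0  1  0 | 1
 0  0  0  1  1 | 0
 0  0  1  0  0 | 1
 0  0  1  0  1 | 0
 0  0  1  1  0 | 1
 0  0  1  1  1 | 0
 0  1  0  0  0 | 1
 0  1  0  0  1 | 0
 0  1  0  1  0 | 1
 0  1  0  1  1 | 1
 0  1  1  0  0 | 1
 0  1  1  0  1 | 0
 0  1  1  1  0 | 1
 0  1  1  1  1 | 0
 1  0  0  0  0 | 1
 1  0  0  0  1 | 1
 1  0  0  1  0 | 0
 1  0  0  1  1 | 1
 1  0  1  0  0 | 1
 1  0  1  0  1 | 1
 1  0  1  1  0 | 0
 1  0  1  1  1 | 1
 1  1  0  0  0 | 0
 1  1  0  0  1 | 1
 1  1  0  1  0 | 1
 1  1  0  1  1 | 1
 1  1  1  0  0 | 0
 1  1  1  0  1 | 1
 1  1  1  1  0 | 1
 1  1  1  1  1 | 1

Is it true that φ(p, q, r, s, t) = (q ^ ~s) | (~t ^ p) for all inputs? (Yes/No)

No

Test each input against both φ and the formula:
  p=0, q=0, r=0, s=0, t=0: formula gives 1, φ = 1 ✓
  p=0, q=0, r=0, s=0, t=1: formula gives 1, φ = 1 ✓
  p=0, q=0, r=0, s=1, t=0: formula gives 1, φ = 1 ✓
  p=0, q=0, r=0, s=1, t=1: formula gives 0, φ = 0 ✓
  …
  p=0, q=0, r=1, s=0, t=1: formula gives 1, but φ = 0 ✗
A single disagreement suffices: at (0,0,1,0,1) they differ, so the formula does not compute φ.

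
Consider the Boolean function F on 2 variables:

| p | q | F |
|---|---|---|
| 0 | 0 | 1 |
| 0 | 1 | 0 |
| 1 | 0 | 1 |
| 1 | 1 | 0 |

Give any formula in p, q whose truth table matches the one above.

F=1 on 2 inputs: (0,0), (1,0). Reading each as a conjunction of literals (¬p·¬q, p·¬q) and taking the OR gives the canonical DNF.

F(p, q) = (NOT p AND NOT q) OR (p AND NOT q)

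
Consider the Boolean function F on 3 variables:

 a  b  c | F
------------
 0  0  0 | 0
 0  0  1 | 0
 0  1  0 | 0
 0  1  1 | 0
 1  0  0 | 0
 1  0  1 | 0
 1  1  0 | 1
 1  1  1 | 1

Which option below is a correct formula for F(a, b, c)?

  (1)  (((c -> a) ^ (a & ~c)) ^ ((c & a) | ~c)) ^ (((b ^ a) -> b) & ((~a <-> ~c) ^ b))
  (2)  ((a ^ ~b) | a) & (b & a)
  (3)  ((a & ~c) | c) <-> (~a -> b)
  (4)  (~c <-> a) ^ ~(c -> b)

2

(1): at (0,0,0) it gives 1, but F = 0 — eliminated.
(3): at (0,0,0) it gives 1, but F = 0 — eliminated.
(4): at (0,1,1) it gives 1, but F = 0 — eliminated.
Only (2) survives; checking it on all 8 rows confirms it matches F.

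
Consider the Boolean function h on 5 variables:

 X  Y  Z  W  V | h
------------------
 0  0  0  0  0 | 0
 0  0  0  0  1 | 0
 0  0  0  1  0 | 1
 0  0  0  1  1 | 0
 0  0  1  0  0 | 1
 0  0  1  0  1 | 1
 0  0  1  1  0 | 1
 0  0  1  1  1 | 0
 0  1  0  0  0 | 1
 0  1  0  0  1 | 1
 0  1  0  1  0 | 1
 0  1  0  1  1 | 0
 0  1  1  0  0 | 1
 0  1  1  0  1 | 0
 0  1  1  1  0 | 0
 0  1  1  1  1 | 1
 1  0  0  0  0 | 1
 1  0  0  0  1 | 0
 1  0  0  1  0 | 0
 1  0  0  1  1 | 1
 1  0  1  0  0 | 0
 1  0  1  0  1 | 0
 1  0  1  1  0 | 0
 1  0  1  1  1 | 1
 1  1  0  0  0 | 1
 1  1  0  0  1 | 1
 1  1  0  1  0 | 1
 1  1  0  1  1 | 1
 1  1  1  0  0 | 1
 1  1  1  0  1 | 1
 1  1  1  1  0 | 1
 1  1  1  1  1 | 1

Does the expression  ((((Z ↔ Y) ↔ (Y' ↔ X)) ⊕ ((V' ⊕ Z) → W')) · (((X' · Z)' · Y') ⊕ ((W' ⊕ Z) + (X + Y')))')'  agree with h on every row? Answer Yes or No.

No

Check the formula against h row by row:
  X=0, Y=0, Z=0, W=0, V=0: formula gives 0, h = 0 ✓
  X=0, Y=0, Z=0, W=0, V=1: formula gives 0, h = 0 ✓
  X=0, Y=0, Z=0, W=1, V=0: formula gives 1, h = 1 ✓
  X=0, Y=0, Z=0, W=1, V=1: formula gives 0, h = 0 ✓
  …
  X=0, Y=0, Z=1, W=1, V=1: formula gives 1, but h = 0 ✗
A single disagreement suffices: at (0,0,1,1,1) they differ, so the formula does not compute h.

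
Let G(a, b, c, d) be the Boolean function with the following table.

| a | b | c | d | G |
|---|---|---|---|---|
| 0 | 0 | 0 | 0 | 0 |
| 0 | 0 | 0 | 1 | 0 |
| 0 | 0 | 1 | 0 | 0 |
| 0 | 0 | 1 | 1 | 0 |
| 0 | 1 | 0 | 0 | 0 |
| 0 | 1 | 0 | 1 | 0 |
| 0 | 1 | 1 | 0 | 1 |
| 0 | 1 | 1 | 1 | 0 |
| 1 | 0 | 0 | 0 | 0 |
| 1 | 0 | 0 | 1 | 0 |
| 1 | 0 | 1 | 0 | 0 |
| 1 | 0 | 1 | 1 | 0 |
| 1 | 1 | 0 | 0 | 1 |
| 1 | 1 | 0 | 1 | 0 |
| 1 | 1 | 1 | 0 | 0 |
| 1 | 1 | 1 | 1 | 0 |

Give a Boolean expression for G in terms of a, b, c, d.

Collect the rows where G=1 — (0,1,1,0), (1,1,0,0) — and write one minterm per row: ¬a·b·c·¬d, a·b·¬c·¬d. Their union (logical OR) reproduces the table exactly.

G(a, b, c, d) = (((a' · b) · c) · d') + (((a · b) · c') · d')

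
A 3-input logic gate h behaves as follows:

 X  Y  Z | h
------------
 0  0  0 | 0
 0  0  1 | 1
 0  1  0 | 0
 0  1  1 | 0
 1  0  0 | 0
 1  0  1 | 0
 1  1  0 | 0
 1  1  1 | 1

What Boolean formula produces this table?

h(X, Y, Z) = ((not X and not Y) and Z) or ((X and Y) and Z)

h=1 on 2 inputs: (0,0,1), (1,1,1). Reading each as a conjunction of literals (¬X·¬Y·Z, X·Y·Z) and taking the OR gives the canonical DNF.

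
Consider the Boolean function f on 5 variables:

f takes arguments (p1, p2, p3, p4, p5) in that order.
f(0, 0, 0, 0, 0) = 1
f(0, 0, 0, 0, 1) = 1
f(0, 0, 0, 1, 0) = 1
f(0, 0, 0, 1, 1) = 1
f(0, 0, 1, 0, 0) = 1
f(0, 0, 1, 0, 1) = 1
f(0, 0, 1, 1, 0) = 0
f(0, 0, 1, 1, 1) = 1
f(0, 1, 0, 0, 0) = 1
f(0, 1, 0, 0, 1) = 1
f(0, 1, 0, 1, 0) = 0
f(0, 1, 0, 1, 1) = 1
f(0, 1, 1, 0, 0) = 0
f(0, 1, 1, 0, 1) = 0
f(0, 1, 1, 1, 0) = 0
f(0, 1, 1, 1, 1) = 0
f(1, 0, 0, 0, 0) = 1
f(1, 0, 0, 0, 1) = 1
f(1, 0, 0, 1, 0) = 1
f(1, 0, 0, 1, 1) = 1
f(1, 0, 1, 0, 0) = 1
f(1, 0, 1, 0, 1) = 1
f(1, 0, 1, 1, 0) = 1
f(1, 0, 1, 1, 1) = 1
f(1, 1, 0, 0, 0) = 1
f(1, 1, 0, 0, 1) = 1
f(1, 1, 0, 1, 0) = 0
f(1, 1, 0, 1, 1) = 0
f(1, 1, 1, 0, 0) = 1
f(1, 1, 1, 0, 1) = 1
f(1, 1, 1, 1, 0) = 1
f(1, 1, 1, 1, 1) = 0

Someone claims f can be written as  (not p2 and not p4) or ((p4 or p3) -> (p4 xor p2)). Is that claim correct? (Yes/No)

No

Check the formula against f row by row:
  p1=0, p2=0, p3=0, p4=0, p5=0: formula gives 1, f = 1 ✓
  p1=0, p2=0, p3=0, p4=0, p5=1: formula gives 1, f = 1 ✓
  p1=0, p2=0, p3=0, p4=1, p5=0: formula gives 1, f = 1 ✓
  p1=0, p2=0, p3=0, p4=1, p5=1: formula gives 1, f = 1 ✓
  …
  p1=0, p2=0, p3=1, p4=1, p5=0: formula gives 1, but f = 0 ✗
A single disagreement suffices: at (0,0,1,1,0) they differ, so the formula does not compute f.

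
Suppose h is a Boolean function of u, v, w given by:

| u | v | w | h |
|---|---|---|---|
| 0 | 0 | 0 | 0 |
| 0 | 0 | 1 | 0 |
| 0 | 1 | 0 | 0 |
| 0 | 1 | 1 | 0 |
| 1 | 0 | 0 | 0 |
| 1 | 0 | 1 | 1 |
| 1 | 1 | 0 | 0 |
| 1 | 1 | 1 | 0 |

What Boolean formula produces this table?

h is 1 on exactly one input, (1,0,1), whose minterm is u·¬v·w. So h is just that conjunction.

h(u, v, w) = (u · v') · w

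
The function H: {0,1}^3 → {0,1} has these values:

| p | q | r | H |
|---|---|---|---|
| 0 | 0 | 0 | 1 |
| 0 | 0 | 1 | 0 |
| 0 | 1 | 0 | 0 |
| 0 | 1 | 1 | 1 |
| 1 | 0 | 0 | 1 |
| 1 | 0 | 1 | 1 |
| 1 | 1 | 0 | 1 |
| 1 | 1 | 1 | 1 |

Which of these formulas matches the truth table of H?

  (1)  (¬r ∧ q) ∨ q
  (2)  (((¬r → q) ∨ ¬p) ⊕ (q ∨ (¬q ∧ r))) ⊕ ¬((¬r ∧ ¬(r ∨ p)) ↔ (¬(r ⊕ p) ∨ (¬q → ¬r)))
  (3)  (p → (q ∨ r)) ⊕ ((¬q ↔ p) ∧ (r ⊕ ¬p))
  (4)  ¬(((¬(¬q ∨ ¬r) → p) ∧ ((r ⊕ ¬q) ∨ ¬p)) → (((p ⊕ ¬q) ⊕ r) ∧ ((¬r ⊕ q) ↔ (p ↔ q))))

2

(1) disagrees with H on (0,0,0) (formula → 0, table → 1); rule it out.
(3) disagrees with H on (0,0,1) (formula → 1, table → 0); rule it out.
(4) disagrees with H on (0,0,0) (formula → 0, table → 1); rule it out.
That leaves (2). Evaluating it on every row reproduces the table of H exactly.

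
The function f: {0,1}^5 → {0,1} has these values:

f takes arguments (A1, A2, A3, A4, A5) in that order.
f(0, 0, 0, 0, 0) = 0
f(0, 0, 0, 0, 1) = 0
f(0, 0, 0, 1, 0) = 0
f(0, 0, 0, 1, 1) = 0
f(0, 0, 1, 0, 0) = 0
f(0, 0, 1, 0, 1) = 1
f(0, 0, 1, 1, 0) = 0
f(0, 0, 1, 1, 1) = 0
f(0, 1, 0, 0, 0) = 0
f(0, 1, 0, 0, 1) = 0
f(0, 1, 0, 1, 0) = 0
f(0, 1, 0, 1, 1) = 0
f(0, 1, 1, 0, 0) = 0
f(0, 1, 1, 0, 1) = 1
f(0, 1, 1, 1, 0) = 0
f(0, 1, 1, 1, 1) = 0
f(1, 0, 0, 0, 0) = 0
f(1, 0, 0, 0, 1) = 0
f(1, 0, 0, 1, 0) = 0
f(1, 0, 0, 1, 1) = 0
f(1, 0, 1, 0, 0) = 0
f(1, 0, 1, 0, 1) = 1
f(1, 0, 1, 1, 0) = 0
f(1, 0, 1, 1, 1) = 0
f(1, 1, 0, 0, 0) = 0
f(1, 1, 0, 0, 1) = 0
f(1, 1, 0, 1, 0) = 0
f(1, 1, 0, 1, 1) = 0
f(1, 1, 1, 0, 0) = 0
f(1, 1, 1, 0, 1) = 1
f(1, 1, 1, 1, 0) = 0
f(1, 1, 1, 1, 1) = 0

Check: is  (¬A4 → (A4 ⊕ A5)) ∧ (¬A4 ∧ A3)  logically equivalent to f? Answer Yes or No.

Check the formula against f row by row:
  A1=0, A2=0, A3=0, A4=0, A5=0: formula gives 0, f = 0 ✓
  A1=0, A2=0, A3=0, A4=0, A5=1: formula gives 0, f = 0 ✓
  A1=0, A2=0, A3=0, A4=1, A5=0: formula gives 0, f = 0 ✓
  A1=0, A2=0, A3=0, A4=1, A5=1: formula gives 0, f = 0 ✓
  …and likewise for the remaining 28 rows.
All 32 rows match — the expression computes f exactly.

Yes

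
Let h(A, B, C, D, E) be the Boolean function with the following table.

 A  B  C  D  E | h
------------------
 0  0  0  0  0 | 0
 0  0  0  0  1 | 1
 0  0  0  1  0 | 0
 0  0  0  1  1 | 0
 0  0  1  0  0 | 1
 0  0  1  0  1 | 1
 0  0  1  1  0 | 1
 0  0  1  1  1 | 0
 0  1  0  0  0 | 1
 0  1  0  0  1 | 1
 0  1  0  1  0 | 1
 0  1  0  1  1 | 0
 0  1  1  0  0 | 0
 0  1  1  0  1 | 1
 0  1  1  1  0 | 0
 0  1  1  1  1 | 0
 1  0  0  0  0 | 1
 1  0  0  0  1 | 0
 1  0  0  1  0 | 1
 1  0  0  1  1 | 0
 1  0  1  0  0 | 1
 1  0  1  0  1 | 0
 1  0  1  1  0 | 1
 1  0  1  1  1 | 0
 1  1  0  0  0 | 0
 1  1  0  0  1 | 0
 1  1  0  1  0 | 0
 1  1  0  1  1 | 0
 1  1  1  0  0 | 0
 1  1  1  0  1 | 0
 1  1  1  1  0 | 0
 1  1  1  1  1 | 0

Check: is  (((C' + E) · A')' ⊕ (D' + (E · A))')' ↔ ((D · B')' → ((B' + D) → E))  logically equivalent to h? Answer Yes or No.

Test each input against both h and the formula:
  A=0, B=0, C=0, D=0, E=0: formula gives 0, h = 0 ✓
  A=0, B=0, C=0, D=0, E=1: formula gives 1, h = 1 ✓
  A=0, B=0, C=0, D=1, E=0: formula gives 0, h = 0 ✓
  A=0, B=0, C=0, D=1, E=1: formula gives 0, h = 0 ✓
  …and likewise for the remaining 28 rows.
Every row agrees, so the formula is equivalent.

Yes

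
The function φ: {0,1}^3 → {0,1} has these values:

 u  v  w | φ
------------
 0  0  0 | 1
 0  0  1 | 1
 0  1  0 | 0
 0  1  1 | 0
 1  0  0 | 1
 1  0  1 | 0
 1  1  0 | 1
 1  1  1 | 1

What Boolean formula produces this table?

φ(u, v, w) = NOT ((((NOT u AND v) AND NOT w) OR ((NOT u AND v) AND w)) OR ((u AND NOT v) AND w))

The 0-rows are (0,1,0), (0,1,1), (1,0,1). Take each as a conjunction (¬u·v·¬w, ¬u·v·w, u·¬v·w), form their disjunction, and complement — that gives a formula that is 1 everywhere φ is.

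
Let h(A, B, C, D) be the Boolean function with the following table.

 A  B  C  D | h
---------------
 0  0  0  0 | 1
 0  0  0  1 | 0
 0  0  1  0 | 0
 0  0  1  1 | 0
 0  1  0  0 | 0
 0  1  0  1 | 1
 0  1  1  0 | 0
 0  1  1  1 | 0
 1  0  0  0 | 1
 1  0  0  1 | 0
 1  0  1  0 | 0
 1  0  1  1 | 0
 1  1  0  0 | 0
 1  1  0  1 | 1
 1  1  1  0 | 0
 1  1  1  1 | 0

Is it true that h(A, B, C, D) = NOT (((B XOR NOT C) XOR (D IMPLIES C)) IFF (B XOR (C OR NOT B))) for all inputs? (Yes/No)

Evaluate NOT (((B XOR NOT C) XOR (D IMPLIES C)) IFF (B XOR (C OR NOT B))) on each row and compare to h:
  A=0, B=0, C=0, D=0: formula gives 1, h = 1 ✓
  A=0, B=0, C=0, D=1: formula gives 0, h = 0 ✓
  A=0, B=0, C=1, D=0: formula gives 0, h = 0 ✓
  A=0, B=0, C=1, D=1: formula gives 0, h = 0 ✓
  … (the remaining 12 rows also agree.)
All 16 rows match — the expression computes h exactly.

Yes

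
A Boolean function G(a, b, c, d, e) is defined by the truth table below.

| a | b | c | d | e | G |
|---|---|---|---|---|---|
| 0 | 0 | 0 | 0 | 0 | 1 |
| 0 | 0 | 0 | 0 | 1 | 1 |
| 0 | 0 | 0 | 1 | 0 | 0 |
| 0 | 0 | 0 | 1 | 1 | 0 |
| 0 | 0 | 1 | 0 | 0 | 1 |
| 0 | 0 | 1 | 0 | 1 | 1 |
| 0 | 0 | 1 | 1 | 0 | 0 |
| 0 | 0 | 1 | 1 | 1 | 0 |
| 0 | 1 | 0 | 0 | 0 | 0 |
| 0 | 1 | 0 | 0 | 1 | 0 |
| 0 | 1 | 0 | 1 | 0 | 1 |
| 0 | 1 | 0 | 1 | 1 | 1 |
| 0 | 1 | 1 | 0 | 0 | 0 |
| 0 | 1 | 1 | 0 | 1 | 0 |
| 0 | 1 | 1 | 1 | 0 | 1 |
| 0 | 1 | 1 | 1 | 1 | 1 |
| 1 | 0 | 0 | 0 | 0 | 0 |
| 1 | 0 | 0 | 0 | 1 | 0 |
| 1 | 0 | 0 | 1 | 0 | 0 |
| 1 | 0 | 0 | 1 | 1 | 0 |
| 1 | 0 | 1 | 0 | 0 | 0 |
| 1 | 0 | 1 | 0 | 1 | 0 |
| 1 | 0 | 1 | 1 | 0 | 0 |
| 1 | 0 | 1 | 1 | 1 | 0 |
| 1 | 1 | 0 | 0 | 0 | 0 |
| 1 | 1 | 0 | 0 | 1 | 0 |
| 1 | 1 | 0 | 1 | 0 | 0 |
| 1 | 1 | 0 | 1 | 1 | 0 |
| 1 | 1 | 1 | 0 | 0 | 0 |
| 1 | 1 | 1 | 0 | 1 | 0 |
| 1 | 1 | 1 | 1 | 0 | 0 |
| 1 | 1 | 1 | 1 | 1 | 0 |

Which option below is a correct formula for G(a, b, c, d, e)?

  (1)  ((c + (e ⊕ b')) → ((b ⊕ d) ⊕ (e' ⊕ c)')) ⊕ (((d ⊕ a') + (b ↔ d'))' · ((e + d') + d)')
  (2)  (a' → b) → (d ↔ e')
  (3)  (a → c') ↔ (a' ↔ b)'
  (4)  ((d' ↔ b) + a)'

4

(1) disagrees with G on (0,0,0,0,0) (formula → 0, table → 1); rule it out.
(2) disagrees with G on (0,0,0,1,0) (formula → 1, table → 0); rule it out.
(3) disagrees with G on (0,0,0,1,0) (formula → 1, table → 0); rule it out.
That leaves (4). Evaluating it on every row reproduces the table of G exactly.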